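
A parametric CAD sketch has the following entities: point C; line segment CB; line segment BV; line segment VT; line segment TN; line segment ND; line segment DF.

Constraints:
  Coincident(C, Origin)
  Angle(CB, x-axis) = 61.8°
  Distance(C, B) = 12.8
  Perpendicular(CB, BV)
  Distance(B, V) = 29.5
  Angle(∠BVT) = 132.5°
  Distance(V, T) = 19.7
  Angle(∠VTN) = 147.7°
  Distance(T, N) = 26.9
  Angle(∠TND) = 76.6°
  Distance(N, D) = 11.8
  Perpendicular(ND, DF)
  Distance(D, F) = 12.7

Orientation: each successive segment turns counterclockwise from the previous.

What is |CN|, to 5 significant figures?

55.302

C is at the origin; CB runs at 61.8° with length 12.8, so B = (6.0486, 11.281). CB ⟂ BV, so BV runs at 151.80°; with |BV| = 29.5, V = (-19.950, 25.221). ∠BVT = 132.5° gives VT at -160.70° from the x-axis; with |VT| = 19.7, T = (-38.543, 18.710). ∠VTN = 147.7° gives TN at -128.40° from the x-axis; with |TN| = 26.9, N = (-55.252, -2.3716). Then |CN| = |N − C| = 55.302.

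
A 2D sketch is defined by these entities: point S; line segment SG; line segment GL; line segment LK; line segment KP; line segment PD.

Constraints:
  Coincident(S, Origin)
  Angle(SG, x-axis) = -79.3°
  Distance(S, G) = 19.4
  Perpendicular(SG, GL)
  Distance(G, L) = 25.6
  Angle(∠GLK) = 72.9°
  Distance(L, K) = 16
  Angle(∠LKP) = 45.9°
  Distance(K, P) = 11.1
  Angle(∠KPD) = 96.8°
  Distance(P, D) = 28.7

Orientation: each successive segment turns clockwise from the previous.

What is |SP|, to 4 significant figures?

20.81

∠GLK = 72.9° gives LK at 83.60° from the x-axis; with |LK| = 16.0, K = (-19.77, -7.915). ∠LKP = 45.9° gives KP at -50.50° from the x-axis; with |KP| = 11.1, P = (-12.71, -16.48). Then |SP| = |P − S| = 20.81.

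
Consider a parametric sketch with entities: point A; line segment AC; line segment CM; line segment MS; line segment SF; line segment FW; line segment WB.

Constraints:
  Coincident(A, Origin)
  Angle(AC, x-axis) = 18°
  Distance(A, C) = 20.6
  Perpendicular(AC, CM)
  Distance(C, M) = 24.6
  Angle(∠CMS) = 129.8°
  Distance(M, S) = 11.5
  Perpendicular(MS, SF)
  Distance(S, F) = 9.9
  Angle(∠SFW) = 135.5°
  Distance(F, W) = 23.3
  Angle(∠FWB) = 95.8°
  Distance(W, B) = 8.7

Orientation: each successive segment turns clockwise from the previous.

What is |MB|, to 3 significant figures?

24.1

∠SFW = 135.5° gives FW at 103° from the x-axis; with |FW| = 23.3, W = (7.33, 1.19). ∠FWB = 95.8° gives WB at 19.1° from the x-axis; with |WB| = 8.7, B = (15.5, 4.04). Then |MB| = |B − M| = 24.1.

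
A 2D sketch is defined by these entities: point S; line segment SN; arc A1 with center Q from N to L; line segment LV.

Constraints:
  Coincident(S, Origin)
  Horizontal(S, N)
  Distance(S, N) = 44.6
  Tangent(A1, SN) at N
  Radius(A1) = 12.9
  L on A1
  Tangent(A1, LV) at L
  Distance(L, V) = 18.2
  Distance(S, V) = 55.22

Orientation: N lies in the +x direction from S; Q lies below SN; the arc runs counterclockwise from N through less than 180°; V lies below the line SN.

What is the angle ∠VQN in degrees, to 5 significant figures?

174.89°

S is at the origin; S and N share the same y with |SN| = 44.6 and N on the +x side, so N = (44.600, 0.0000). The tangent condition forces QN to be normal to SN, so Q = N + (0, -12.9) = (44.600, -12.900). Since QL ⟂ LV (tangency), |QV| = √(12.9² + 18.2²) = 22.308 regardless of where L sits on A1. So V lies on both circle(S, 55.22) and circle(Q, 22.308); the below-SN intersection is V = (42.613, -35.119). L is the foot of the tangent from V: L = (33.453, -19.393).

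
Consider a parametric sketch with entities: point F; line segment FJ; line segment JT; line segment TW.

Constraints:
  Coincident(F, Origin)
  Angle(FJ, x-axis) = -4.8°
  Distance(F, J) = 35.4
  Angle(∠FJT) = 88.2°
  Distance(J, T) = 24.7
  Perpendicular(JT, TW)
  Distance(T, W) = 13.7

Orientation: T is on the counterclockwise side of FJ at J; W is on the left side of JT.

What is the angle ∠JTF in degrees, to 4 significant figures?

56.31°

F is at the origin; FJ runs at -4.8° with length 35.4, so J = 35.4·(cos -4.8°, sin -4.8°) = (35.28, -2.962). ∠FJT = 88.2°, so JT runs at -4.8° + (180° − 88.2°) = 87.00° from the x-axis; with |JT| = 24.7, T = J + 24.7·(cos 87.00°, sin 87.00°) = (36.57, 21.70). Then cos ∠JTF = TJ·TF / (|TJ||TF|), giving 56.31°.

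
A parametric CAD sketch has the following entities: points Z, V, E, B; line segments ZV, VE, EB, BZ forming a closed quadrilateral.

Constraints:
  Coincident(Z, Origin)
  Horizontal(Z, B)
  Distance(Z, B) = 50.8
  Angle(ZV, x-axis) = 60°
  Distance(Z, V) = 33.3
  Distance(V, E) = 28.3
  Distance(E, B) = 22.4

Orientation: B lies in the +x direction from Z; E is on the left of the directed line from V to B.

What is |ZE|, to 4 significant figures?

48.83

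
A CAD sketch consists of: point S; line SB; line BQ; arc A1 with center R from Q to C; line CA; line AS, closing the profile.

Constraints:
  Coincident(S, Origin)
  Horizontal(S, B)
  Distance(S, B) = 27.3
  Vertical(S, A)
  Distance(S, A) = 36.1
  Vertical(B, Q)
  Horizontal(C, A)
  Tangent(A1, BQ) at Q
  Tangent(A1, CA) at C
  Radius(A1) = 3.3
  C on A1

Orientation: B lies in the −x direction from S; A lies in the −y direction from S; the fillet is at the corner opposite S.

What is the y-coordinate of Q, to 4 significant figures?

-32.80

The virtual corner opposite S is at (-27.30, -36.10). Tangency of A1 to BQ means the radius RQ is perpendicular to BQ and A1 meets CA tangentially, so RC is at right angles to CA, with radius 3.3, so the center R sits 3.3 in from both sides at R = (-24.00, -32.80). That places the tangent points at Q = (-27.30, -32.80) on BQ and C = (-24.00, -36.10) on CA. So Q.y = -32.80.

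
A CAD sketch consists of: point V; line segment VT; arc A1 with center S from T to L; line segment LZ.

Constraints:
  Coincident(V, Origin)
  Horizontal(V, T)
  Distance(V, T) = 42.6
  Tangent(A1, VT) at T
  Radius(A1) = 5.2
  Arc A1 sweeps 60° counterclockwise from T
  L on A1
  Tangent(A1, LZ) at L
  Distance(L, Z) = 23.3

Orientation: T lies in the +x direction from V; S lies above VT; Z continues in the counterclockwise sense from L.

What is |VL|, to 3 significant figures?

47.2

V is at the origin; V and T share the same y with |VT| = 42.6 and T on the +x side, so T = (42.6, 0.00). A1 meets VT tangentially, so ST is at right angles to VT, so S = T + (0, 5.2) = (42.6, 5.20). On A1, T sits at bearing -90° from S; a 60° counterclockwise sweep puts L at bearing -30°, so L = S + 5.2·(cos -30°, sin -30°) = (47.1, 2.60). Then |VL| = |L − V| = 47.2.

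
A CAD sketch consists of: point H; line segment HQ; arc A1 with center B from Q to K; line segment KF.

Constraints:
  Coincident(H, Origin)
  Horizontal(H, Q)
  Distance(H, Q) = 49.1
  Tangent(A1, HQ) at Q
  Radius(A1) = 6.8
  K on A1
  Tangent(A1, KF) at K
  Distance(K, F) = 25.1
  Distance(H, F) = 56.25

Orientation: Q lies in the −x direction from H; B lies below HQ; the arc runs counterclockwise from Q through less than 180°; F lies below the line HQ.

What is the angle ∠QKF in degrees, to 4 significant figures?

123.8°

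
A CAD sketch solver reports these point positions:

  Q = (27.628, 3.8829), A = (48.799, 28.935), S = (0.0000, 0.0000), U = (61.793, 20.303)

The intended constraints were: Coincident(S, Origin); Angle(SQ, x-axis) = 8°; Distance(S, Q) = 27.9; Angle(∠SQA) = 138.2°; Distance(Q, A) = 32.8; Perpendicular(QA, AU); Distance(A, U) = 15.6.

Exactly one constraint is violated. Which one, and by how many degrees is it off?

Perpendicular(QA, AU) — off by 6.60°.

S = (0.00, 0.00) ✓; SQ at 8.000° ✓; |SQ| = 27.90 ✓; ∠SQA = 138.2° ✓; |QA| = 32.80 ✓; ∠(QA, AU) = 83.40° ✗; |AU| = 15.60 ✓.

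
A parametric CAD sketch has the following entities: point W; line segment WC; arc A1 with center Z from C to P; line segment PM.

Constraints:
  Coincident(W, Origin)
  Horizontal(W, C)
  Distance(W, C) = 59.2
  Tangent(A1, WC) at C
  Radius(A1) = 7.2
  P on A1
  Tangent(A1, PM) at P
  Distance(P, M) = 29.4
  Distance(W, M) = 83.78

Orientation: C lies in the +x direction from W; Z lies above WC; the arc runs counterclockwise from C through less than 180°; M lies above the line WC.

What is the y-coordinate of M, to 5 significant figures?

31.078

Checks: |ZP| = 7.200 ✓; ∠(ZP, PM) = 90.00° ✓; |PM| = 29.40 ✓; |WM| = 83.78 ✓.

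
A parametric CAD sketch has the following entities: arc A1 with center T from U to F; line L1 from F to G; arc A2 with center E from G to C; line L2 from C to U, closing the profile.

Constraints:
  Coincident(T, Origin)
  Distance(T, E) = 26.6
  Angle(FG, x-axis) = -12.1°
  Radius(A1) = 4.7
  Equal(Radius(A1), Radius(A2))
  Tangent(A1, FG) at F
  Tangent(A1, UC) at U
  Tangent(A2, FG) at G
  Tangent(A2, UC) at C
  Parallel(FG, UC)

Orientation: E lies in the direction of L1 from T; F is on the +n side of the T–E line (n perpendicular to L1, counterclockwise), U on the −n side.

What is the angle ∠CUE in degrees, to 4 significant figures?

10.02°

The slot axis is L1's direction at -12.1°, so u = (cos -12.1°, sin -12.1°) = (0.9778, -0.2096) and n = (−sin -12.1°, cos -12.1°) = (0.2096, 0.9778). T is at the origin and E lies 26.6 along u from T, so E = 26.6·u = (26.01, -5.576). Tangency of A1 to both parallel lines with radius 4.7 puts F and U at T ± 4.7·n: F = (0.9852, 4.596), U = (-0.9852, -4.596). Equal radii place G and C the same way about E: G = E + 4.7·n = (26.99, -0.9803), C = E − 4.7·n = (25.02, -10.17). Then cos ∠CUE = UC·UE / (|UC||UE|), giving 10.02°.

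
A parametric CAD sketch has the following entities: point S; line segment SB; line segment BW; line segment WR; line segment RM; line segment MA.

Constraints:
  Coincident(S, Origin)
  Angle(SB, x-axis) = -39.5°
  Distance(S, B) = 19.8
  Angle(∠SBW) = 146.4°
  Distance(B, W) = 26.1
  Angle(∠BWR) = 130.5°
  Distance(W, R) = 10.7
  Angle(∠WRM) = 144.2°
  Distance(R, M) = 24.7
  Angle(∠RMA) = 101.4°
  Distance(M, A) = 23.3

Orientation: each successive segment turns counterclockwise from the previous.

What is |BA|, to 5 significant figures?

41.216

S is at the origin; SB runs at -39.5° with length 19.8, so B = (15.278, -12.594). ∠SBW = 146.4° gives BW at -5.9000° from the x-axis; with |BW| = 26.1, W = (41.240, -15.277). ∠BWR = 130.5° gives WR at 43.600° from the x-axis; with |WR| = 10.7, R = (48.989, -7.8983). ∠WRM = 144.2° gives RM at 79.400° from the x-axis; with |RM| = 24.7, M = (53.532, 16.380). ∠RMA = 101.4° gives MA at 158.00° from the x-axis; with |MA| = 23.3, A = (31.929, 25.109). Then |BA| = |A − B| = 41.216.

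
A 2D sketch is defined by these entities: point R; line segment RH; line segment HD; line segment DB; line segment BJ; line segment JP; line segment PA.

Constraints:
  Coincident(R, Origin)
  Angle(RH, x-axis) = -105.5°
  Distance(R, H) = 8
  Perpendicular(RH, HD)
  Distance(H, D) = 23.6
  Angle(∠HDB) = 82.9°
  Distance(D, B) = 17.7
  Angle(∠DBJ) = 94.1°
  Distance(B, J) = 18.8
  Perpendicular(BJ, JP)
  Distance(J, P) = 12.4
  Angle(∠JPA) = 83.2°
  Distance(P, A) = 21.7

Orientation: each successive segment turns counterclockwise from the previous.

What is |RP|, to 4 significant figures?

5.026

∠DBJ = 94.1° gives BJ at 167.5° from the x-axis; with |BJ| = 18.8, J = (4.835, 7.563). BJ is perpendicular to JP, so JP runs at -102.5°; with |JP| = 12.4, P = (2.151, -4.543). Then |RP| = |P − R| = 5.026.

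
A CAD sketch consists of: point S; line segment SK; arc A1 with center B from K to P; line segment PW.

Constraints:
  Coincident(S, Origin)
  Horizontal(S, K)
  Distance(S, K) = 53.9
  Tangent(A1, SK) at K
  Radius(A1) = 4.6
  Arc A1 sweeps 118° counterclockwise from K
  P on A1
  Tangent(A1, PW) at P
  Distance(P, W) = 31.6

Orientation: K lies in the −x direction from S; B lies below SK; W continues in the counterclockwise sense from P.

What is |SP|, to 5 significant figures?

58.354

S is at the origin; SK is horizontal with |SK| = 53.9 and K on the −x side, so K = (-53.900, 0.0000). The tangent condition forces BK to be normal to SK, so B = K + (0, -4.6) = (-53.900, -4.6000). On A1, K sits at bearing 90° from B; a 118° counterclockwise sweep puts P at bearing 208°, so P = B + 4.6·(cos 208°, sin 208°) = (-57.962, -6.7596). Then |SP| = |P − S| = 58.354.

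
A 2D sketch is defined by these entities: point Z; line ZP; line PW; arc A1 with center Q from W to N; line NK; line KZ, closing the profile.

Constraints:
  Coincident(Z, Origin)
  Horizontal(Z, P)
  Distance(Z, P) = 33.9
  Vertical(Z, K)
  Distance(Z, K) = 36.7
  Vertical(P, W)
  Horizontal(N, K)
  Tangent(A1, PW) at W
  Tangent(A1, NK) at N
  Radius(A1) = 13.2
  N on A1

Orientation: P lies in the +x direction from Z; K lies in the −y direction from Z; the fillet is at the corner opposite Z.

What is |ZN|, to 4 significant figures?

42.14

The virtual corner opposite Z is at (33.90, -36.70). Since A1 is tangent to PW there, QW ⟂ PW and tangency of A1 to NK means the radius QN is perpendicular to NK, with radius 13.2, so the center Q sits 13.2 in from both sides at Q = (20.70, -23.50). That places the tangent points at W = (33.90, -23.50) on PW and N = (20.70, -36.70) on NK. Then |ZN| = |N − Z| = 42.14.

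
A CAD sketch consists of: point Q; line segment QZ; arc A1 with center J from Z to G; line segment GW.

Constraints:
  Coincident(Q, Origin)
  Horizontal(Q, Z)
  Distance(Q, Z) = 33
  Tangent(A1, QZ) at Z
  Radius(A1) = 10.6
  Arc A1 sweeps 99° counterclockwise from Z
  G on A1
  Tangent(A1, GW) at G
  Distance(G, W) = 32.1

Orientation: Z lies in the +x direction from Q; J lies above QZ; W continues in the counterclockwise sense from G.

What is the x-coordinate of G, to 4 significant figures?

43.47

Q is at the origin; QZ is horizontal with |QZ| = 33.0 and Z on the +x side, so Z = (33.00, 0.000). A1 meets QZ tangentially, so JZ is at right angles to QZ, so J = Z + (0, 10.6) = (33.00, 10.60). On A1, Z sits at bearing -90° from J; a 99° counterclockwise sweep puts G at bearing 9°, so G = J + 10.6·(cos 9°, sin 9°) = (43.47, 12.26). So G.x = 43.47.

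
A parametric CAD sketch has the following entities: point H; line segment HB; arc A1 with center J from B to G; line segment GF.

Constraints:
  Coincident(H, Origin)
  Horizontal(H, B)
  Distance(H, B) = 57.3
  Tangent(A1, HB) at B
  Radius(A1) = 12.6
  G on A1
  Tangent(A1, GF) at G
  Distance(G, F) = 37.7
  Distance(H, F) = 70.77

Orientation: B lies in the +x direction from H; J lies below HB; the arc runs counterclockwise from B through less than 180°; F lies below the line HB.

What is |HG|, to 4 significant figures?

46.87

H is at the origin; H and B share the same y with |HB| = 57.3 and B on the +x side, so B = (57.30, 0.000). Since A1 is tangent to HB there, JB ⟂ HB, so J = B + (0, -12.6) = (57.30, -12.60). Since JG ⟂ GF (tangency), |JF| = √(12.6² + 37.7²) = 39.75 regardless of where G sits on A1. So F lies on both circle(H, 70.77) and circle(J, 39.75); the below-HB intersection is F = (48.65, -51.40). G is the foot of the tangent from F: G = (44.77, -13.90).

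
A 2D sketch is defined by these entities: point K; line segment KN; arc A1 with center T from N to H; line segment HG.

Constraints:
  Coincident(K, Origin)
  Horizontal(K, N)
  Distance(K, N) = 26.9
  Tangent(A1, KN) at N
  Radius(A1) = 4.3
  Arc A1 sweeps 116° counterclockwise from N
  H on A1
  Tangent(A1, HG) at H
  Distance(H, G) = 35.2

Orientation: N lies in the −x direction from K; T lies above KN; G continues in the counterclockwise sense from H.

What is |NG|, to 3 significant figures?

39.6

K is at the origin; KN is horizontal with |KN| = 26.9 and N on the −x side, so N = (-26.9, 0.00). The tangent condition forces TN to be normal to KN, so T = N + (0, 4.3) = (-26.9, 4.30). On A1, N sits at bearing -90° from T; a 116° counterclockwise sweep puts H at bearing 26°, so H = T + 4.3·(cos 26°, sin 26°) = (-23.0, 6.18). The tangent condition forces TH to be normal to HG, so HG runs along (−sin 26°, cos 26°); with |HG| = 35.2, G = (-38.5, 37.8). Then |NG| = |G − N| = 39.6.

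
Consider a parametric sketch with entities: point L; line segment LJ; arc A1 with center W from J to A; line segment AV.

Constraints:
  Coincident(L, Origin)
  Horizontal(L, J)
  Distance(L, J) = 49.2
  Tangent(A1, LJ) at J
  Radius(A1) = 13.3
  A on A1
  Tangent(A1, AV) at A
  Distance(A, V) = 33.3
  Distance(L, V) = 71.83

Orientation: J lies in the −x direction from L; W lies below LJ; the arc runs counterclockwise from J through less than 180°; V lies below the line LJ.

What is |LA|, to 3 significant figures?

64.3

Checks: ∠(WJ, JL) = 90.00° ✓; |WJ| = 13.30 ✓; |WA| = 13.30 ✓; ∠(WA, AV) = 90.00° ✓; |AV| = 33.30 ✓; |LV| = 71.83 ✓.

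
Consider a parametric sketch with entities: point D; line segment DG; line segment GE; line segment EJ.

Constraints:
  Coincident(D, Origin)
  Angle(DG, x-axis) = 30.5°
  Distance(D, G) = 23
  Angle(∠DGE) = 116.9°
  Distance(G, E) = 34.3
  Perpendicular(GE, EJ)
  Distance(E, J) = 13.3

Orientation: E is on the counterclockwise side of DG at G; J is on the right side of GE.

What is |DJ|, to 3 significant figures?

56.1

D is at the origin; DG runs at 30.5° with length 23.0, so G = 23.0·(cos 30.5°, sin 30.5°) = (19.8, 11.7). ∠DGE = 116.9°, so GE runs at 30.5° + (180° − 116.9°) = 93.6° from the x-axis; with |GE| = 34.3, E = G + 34.3·(cos 93.6°, sin 93.6°) = (17.7, 45.9). GE is perpendicular to EJ; with |EJ| = 13.3 on the right of GE, J = E + 13.3·(0.998, 0.0628) = (30.9, 46.7). Then |DJ| = |J − D| = 56.1.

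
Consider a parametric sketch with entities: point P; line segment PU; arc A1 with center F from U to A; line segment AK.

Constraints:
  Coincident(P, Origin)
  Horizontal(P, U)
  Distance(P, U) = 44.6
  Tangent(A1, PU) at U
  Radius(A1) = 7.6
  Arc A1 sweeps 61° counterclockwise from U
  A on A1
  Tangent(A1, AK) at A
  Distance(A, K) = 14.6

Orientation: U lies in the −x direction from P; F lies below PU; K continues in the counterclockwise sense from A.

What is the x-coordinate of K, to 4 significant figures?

-58.33

P is at the origin; PU is horizontal with |PU| = 44.6 and U on the −x side, so U = (-44.60, 0.000). Tangency of A1 to PU means the radius FU is perpendicular to PU, so F = U + (0, -7.6) = (-44.60, -7.600). On A1, U sits at bearing 90° from F; a 61° counterclockwise sweep puts A at bearing 151°, so A = F + 7.6·(cos 151°, sin 151°) = (-51.25, -3.915). Since A1 is tangent to AK there, FA ⟂ AK, so AK runs along (−sin 151°, cos 151°); with |AK| = 14.6, K = (-58.33, -16.68). So K.x = -58.33.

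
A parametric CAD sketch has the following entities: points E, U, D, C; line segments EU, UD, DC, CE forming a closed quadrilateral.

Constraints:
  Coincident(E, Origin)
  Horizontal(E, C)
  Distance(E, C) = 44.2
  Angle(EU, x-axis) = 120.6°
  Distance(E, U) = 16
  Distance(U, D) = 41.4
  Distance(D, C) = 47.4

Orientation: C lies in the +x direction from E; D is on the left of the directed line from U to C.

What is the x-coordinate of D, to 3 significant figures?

22.2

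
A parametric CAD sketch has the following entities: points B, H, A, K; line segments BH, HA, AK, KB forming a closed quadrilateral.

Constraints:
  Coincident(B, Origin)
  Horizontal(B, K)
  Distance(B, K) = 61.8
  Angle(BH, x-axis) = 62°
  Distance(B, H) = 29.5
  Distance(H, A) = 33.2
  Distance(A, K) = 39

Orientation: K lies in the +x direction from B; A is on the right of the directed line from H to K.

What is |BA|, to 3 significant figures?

23.9

B is at the origin; B and K share the same y with |BK| = 61.8 and K in +x, so K = (61.8, 0). BH runs at 62.0° with |BH| = 29.5, so H = (13.8, 26.0). A is determined by |HA| = 33.2 and |AK| = 39.0 together: it lies at the intersection of circle(H, 33.2) and circle(K, 39.0). With |HK| = 54.6, the foot of the radical line on HK is 23.4 from H and the perpendicular offset is √(33.2² − 23.4²) = 23.5. Taking the right-of-HK solution: A = (23.2, -5.80).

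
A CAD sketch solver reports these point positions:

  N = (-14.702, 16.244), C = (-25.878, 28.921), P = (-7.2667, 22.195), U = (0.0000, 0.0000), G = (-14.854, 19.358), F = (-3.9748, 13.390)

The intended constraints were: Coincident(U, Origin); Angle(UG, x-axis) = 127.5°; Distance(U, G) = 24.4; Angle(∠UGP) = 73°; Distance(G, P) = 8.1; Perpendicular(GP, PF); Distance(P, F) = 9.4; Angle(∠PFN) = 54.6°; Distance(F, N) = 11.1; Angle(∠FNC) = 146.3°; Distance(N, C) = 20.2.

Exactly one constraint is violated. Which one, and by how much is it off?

Distance(N, C) = 20.2 — off by 3.30.

U = (0.00, 0.00) ✓; UG at 127.5° ✓; |UG| = 24.40 ✓; ∠UGP = 73.00° ✓; |GP| = 8.100 ✓; ∠(GP, PF) = 90.00° ✓; |PF| = 9.400 ✓; ∠PFN = 54.60° ✓; |FN| = 11.10 ✓; ∠FNC = 146.3° ✓; |NC| = 16.90 ✗.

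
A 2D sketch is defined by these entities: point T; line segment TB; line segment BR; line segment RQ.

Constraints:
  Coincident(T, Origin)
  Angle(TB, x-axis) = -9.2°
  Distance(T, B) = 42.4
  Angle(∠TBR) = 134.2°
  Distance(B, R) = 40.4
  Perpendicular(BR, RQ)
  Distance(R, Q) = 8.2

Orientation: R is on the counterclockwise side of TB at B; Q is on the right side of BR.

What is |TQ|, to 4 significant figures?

79.90

T is at the origin; TB runs at -9.2° with length 42.4, so B = 42.4·(cos -9.2°, sin -9.2°) = (41.85, -6.779). ∠TBR = 134.2°, so BR runs at -9.2° + (180° − 134.2°) = 36.60° from the x-axis; with |BR| = 40.4, R = B + 40.4·(cos 36.60°, sin 36.60°) = (74.29, 17.31). BR ⟂ RQ; with |RQ| = 8.2 on the right of BR, Q = R + 8.2·(0.5962, -0.8028) = (79.18, 10.73). Then |TQ| = |Q − T| = 79.90.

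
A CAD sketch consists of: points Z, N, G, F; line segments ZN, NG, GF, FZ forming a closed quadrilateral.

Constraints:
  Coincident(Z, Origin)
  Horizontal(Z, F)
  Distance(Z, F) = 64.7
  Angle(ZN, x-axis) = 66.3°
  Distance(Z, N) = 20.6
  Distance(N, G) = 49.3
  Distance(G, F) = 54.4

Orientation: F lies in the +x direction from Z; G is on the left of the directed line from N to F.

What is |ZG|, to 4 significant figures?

68.45

Checks: |NG| = 49.30 ✓; |GF| = 54.40 ✓.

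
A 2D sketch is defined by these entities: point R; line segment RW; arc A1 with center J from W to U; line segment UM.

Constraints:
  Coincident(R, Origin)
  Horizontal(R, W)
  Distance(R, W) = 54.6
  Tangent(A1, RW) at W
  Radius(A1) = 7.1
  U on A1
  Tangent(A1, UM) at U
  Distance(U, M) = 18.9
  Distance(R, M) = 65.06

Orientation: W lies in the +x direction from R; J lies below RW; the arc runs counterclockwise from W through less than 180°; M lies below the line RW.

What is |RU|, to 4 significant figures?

49.96

R is at the origin; R and W share the same y with |RW| = 54.6 and W on the +x side, so W = (54.60, 0.000). Since A1 is tangent to RW there, JW ⟂ RW, so J = W + (0, -7.1) = (54.60, -7.100). Since JU ⟂ UM (tangency), |JM| = √(7.1² + 18.9²) = 20.19 regardless of where U sits on A1. So M lies on both circle(R, 65.06) and circle(J, 20.19); the below-RW intersection is M = (59.31, -26.73). U is the foot of the tangent from M: U = (48.72, -11.08).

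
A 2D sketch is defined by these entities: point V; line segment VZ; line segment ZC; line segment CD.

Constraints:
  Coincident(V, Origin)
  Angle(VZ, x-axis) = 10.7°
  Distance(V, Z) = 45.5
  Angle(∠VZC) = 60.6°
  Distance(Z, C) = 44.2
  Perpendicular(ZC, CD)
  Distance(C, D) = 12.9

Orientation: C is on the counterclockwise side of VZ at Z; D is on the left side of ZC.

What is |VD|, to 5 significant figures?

34.541

∠VZC = 60.6°, so ZC runs at 10.7° + (180° − 60.6°) = 130.10° from the x-axis; with |ZC| = 44.2, C = Z + 44.2·(cos 130.10°, sin 130.10°) = (16.239, 42.257). ZC is perpendicular to CD; with |CD| = 12.9 on the left of ZC, D = C + 12.9·(-0.76492, -0.64412) = (6.3711, 33.948). Then |VD| = |D − V| = 34.541.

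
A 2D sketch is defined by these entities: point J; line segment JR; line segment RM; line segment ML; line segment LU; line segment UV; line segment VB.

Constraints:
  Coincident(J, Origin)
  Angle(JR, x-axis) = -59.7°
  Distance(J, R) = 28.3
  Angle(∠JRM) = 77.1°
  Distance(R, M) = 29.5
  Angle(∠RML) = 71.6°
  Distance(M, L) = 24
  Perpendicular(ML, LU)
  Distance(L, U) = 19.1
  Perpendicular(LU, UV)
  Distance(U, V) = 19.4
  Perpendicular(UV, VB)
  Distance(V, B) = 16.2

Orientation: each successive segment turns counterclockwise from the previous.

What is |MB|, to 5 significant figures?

5.4378

J is at the origin; JR runs at -59.7° with length 28.3, so R = (14.278, -24.434). ∠JRM = 77.1° gives RM at 43.200° from the x-axis; with |RM| = 29.5, M = (35.783, -4.2400). ∠RML = 71.6° gives ML at 151.60° from the x-axis; with |ML| = 24.0, L = (14.671, 7.1750). The perpendicularity gives LU at right angles to ML, so LU runs at -118.40°; with |LU| = 19.1, U = (5.5867, -9.6263). The perpendicularity gives UV at right angles to LU, so UV runs at -28.400°; with |UV| = 19.4, V = (22.652, -18.853). UV ⟂ VB, so VB runs at 61.600°; with |VB| = 16.2, B = (30.357, -4.6031). Then |MB| = |B − M| = 5.4378.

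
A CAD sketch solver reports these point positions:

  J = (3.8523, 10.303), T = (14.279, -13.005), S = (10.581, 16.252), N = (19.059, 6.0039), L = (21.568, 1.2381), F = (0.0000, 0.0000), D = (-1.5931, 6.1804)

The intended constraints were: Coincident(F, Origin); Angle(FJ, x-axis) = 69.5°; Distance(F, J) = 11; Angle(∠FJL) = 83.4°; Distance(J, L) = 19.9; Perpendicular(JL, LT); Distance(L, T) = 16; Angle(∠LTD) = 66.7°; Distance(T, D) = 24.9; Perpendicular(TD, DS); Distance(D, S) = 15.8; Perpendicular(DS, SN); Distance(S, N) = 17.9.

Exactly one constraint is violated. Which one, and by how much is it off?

Distance(S, N) = 17.9 — off by 4.60.

F = (0.00, 0.00) ✓; FJ at 69.50° ✓; |FJ| = 11.00 ✓; ∠FJL = 83.40° ✓; |JL| = 19.90 ✓; ∠(JL, LT) = 90.00° ✓; |LT| = 16.00 ✓; ∠LTD = 66.70° ✓; |TD| = 24.90 ✓; ∠(TD, DS) = 90.00° ✓; |DS| = 15.80 ✓; ∠(DS, SN) = 90.00° ✓; |SN| = 13.30 ✗.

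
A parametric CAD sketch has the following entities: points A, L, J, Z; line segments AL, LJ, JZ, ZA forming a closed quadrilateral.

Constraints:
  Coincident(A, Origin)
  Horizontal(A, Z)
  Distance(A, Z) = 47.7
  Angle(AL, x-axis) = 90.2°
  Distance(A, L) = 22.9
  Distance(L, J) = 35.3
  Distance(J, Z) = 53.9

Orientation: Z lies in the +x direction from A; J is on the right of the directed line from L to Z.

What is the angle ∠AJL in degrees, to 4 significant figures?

14.06°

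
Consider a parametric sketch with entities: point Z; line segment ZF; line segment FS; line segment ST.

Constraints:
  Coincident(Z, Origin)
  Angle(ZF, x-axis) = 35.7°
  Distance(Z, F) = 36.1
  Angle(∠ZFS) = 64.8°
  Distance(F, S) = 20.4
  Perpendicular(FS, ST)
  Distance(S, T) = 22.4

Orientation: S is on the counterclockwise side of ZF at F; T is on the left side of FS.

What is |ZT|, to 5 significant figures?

11.430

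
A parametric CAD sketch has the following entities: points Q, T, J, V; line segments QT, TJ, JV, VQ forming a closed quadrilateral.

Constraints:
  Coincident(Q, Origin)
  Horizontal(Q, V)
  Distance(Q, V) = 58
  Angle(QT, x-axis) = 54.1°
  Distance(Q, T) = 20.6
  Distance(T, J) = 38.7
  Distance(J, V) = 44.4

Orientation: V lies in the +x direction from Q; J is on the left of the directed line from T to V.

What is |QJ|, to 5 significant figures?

58.872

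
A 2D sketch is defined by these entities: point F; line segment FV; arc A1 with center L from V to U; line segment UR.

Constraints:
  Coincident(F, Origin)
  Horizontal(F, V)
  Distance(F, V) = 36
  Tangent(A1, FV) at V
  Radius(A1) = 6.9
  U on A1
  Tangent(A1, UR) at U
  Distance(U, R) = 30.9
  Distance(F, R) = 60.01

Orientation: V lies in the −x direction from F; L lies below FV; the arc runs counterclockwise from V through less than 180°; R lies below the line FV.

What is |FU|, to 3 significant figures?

43.2

Checks: |LV| = 6.900 ✓; |LU| = 6.900 ✓; ∠(LU, UR) = 90.00° ✓; |UR| = 30.90 ✓; |FR| = 60.01 ✓.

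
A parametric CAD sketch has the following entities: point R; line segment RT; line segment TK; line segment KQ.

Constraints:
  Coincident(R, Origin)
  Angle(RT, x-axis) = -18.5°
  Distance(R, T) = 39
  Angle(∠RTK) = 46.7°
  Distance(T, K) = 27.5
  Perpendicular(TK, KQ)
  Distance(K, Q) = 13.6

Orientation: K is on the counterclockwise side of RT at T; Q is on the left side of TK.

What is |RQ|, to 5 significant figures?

14.802

R is at the origin; RT runs at -18.5° with length 39.0, so T = 39.0·(cos -18.5°, sin -18.5°) = (36.985, -12.375). ∠RTK = 46.7°, so TK runs at -18.5° + (180° − 46.7°) = 114.80° from the x-axis; with |TK| = 27.5, K = T + 27.5·(cos 114.80°, sin 114.80°) = (25.450, 12.589). TK is perpendicular to KQ; with |KQ| = 13.6 on the left of TK, Q = K + 13.6·(-0.90778, -0.41945) = (13.104, 6.8845). Then |RQ| = |Q − R| = 14.802.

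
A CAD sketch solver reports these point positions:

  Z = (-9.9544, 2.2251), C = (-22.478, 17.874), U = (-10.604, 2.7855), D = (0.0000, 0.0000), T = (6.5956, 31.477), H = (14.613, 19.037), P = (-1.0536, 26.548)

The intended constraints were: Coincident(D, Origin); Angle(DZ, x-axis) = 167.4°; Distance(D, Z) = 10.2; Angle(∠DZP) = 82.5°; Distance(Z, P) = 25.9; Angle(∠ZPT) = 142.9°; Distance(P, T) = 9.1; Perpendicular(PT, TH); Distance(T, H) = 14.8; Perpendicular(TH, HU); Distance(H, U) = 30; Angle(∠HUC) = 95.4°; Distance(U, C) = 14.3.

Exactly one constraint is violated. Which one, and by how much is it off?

Distance(U, C) = 14.3 — off by 4.90.

D = (0.00, 0.00) ✓; DZ at 167.4° ✓; |DZ| = 10.20 ✓; ∠DZP = 82.50° ✓; |ZP| = 25.90 ✓; ∠ZPT = 142.9° ✓; |PT| = 9.100 ✓; ∠(PT, TH) = 90.00° ✓; |TH| = 14.80 ✓; ∠(TH, HU) = 90.00° ✓; |HU| = 30.00 ✓; ∠HUC = 95.40° ✓; |UC| = 19.20 ✗.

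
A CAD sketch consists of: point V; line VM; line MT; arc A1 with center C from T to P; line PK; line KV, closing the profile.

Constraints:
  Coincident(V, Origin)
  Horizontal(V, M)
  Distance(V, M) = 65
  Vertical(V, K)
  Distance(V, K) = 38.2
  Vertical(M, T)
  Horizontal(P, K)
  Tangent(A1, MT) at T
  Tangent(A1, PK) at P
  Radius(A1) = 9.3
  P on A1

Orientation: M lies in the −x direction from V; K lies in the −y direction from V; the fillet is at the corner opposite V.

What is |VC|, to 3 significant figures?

62.8

V is at the origin; VM is horizontal with |VM| = 65.0 and M on the −x side, so M = (-65.0, 0.00). V and K share the same x with |VK| = 38.2 and K on the −y side, so K = (0.00, -38.2). The virtual corner opposite V is at (-65.0, -38.2). A1 meets MT tangentially, so CT is at right angles to MT and the tangent condition forces CP to be normal to PK, with radius 9.3, so the center C sits 9.3 in from both sides at C = (-55.7, -28.9). Then |VC| = |C − V| = 62.8.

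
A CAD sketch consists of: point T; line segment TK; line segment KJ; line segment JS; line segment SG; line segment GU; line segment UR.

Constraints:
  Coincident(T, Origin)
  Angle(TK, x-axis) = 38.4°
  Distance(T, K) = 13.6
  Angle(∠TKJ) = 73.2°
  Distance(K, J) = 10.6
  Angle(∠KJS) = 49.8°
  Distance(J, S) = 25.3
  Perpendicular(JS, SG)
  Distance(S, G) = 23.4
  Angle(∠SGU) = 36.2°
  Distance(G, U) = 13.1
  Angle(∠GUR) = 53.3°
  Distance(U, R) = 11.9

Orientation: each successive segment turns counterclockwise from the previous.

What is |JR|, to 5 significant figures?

32.176

∠SGU = 36.2° gives GU at 149.20° from the x-axis; with |GU| = 13.1, U = (16.379, -1.7806). ∠GUR = 53.3° gives UR at -84.100° from the x-axis; with |UR| = 11.9, R = (17.602, -13.618). Then |JR| = |R − J| = 32.176.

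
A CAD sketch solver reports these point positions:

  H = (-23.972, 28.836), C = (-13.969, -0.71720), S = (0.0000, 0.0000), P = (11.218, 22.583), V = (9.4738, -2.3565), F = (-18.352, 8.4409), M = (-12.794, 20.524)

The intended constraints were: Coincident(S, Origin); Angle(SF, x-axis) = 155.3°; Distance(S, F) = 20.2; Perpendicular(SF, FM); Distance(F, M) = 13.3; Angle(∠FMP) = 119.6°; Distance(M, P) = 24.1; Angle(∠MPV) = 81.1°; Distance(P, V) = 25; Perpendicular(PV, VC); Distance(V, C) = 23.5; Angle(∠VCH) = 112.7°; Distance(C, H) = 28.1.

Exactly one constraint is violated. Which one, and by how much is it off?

Distance(C, H) = 28.1 — off by 3.10.

S = (0.00, 0.00) ✓; SF at 155.3° ✓; |SF| = 20.20 ✓; ∠(SF, FM) = 90.00° ✓; |FM| = 13.30 ✓; ∠FMP = 119.6° ✓; |MP| = 24.10 ✓; ∠MPV = 81.10° ✓; |PV| = 25.00 ✓; ∠(PV, VC) = 90.00° ✓; |VC| = 23.50 ✓; ∠VCH = 112.7° ✓; |CH| = 31.20 ✗.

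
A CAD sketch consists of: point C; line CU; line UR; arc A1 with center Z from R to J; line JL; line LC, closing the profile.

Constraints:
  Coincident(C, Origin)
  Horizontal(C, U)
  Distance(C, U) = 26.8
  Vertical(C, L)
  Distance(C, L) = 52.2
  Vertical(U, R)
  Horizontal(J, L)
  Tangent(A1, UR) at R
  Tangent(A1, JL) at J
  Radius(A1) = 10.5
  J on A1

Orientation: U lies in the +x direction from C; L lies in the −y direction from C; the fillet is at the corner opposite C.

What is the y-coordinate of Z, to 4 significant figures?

-41.70

CL is vertical with |CL| = 52.2 and L on the −y side, so L = (0.000, -52.20). The virtual corner opposite C is at (26.80, -52.20). Since A1 is tangent to UR there, ZR ⟂ UR and A1 meets JL tangentially, so ZJ is at right angles to JL, with radius 10.5, so the center Z sits 10.5 in from both sides at Z = (16.30, -41.70). So Z.y = -41.70.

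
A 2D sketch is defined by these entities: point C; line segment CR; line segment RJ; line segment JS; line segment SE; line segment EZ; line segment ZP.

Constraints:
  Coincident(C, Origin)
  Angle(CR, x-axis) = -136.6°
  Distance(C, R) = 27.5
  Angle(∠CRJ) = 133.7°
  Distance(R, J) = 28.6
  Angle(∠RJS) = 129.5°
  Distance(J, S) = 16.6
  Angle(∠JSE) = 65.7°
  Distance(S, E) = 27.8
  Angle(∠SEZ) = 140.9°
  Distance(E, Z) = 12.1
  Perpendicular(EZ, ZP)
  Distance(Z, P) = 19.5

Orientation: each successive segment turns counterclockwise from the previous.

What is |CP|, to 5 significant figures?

36.060

∠SEZ = 140.9° gives EZ at 113.60° from the x-axis; with |EZ| = 12.1, Z = (-4.7920, -20.243). The perpendicularity gives ZP at right angles to EZ, so ZP runs at -156.40°; with |ZP| = 19.5, P = (-22.661, -28.050). Then |CP| = |P − C| = 36.060.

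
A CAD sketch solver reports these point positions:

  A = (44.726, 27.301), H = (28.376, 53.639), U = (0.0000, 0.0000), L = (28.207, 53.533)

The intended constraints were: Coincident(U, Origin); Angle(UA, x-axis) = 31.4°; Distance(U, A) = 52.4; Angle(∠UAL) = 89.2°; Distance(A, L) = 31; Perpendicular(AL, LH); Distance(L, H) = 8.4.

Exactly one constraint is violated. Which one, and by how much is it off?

Distance(L, H) = 8.4 — off by 8.20.

U = (0.00, 0.00) ✓; UA at 31.40° ✓; |UA| = 52.40 ✓; ∠UAL = 89.20° ✓; |AL| = 31.00 ✓; ∠(AL, LH) = 90.10° ✓; |LH| = 0.1995 ✗.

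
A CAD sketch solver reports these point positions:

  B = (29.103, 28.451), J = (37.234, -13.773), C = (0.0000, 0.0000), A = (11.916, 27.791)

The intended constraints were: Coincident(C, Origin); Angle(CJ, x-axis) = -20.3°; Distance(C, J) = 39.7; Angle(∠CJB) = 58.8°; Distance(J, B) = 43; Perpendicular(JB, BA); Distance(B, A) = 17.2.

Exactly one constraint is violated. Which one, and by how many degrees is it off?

Perpendicular(JB, BA) — off by 8.70°.

C = (0.00, 0.00) ✓; CJ at -20.30° ✓; |CJ| = 39.70 ✓; ∠CJB = 58.80° ✓; |JB| = 43.00 ✓; ∠(JB, BA) = 81.30° ✗; |BA| = 17.20 ✓.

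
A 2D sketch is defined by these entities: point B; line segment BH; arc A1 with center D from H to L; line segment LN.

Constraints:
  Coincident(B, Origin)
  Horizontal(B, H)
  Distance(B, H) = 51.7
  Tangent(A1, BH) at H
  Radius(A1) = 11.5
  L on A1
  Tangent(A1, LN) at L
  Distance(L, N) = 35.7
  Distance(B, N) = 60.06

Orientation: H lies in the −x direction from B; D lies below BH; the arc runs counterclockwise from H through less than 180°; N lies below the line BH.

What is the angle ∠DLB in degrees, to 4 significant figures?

21.95°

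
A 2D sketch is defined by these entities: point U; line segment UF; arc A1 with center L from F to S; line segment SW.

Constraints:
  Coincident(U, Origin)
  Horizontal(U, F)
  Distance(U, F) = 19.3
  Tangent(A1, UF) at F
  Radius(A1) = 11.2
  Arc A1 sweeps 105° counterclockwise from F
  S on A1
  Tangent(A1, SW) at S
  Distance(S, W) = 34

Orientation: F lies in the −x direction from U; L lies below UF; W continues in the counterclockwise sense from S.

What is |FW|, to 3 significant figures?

47.0

U is at the origin; UF is horizontal with |UF| = 19.3 and F on the −x side, so F = (-19.3, 0.00). Since A1 is tangent to UF there, LF ⟂ UF, so L = F + (0, -11.2) = (-19.3, -11.2). On A1, F sits at bearing 90° from L; a 105° counterclockwise sweep puts S at bearing 195°, so S = L + 11.2·(cos 195°, sin 195°) = (-30.1, -14.1). The tangent condition forces LS to be normal to SW, so SW runs along (−sin 195°, cos 195°); with |SW| = 34.0, W = (-21.3, -46.9). Then |FW| = |W − F| = 47.0.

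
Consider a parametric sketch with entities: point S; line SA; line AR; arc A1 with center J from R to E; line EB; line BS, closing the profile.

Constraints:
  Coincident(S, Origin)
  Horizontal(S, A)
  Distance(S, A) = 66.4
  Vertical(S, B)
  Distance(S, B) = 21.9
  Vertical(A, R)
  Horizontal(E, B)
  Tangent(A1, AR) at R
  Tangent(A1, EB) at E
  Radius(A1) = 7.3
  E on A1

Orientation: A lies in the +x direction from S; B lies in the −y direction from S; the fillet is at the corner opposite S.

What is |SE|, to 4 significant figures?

63.03

S is at the origin; S and A share the same y with |SA| = 66.4 and A on the +x side, so A = (66.40, 0.000). S and B share the same x with |SB| = 21.9 and B on the −y side, so B = (0.000, -21.90). The virtual corner opposite S is at (66.40, -21.90). The tangent condition forces JR to be normal to AR and tangency of A1 to EB means the radius JE is perpendicular to EB, with radius 7.3, so the center J sits 7.3 in from both sides at J = (59.10, -14.60). That places the tangent points at R = (66.40, -14.60) on AR and E = (59.10, -21.90) on EB. Then |SE| = |E − S| = 63.03.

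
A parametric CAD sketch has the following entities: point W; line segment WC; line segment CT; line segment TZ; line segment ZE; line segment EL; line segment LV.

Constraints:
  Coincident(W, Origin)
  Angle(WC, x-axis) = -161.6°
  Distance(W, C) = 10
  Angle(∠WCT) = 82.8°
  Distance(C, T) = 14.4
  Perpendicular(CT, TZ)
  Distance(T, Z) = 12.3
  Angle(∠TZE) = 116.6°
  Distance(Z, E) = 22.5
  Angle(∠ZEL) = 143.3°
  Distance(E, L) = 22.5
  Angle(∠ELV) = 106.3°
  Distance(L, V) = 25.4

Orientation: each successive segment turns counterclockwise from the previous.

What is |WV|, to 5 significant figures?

35.997

∠ZEL = 143.3° gives EL at 125.70° from the x-axis; with |EL| = 22.5, L = (-4.9112, 29.940). ∠ELV = 106.3° gives LV at -160.60° from the x-axis; with |LV| = 25.4, V = (-28.869, 21.503). Then |WV| = |V − W| = 35.997.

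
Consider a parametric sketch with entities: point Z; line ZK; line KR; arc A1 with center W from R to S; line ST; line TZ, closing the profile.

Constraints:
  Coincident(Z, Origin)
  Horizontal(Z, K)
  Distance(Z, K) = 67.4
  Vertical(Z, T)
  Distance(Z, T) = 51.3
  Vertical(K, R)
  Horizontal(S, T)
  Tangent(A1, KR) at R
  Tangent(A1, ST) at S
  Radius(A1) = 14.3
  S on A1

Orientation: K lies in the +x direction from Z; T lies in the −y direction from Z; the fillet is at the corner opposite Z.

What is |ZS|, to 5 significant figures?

73.833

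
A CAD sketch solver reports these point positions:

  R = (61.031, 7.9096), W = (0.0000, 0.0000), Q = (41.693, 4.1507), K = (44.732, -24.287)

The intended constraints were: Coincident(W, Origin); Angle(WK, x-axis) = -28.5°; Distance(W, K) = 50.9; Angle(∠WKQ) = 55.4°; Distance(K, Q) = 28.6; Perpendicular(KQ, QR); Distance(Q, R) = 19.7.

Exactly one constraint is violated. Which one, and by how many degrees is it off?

Perpendicular(KQ, QR) — off by 4.90°.

W = (0.00, 0.00) ✓; WK at -28.50° ✓; |WK| = 50.90 ✓; ∠WKQ = 55.40° ✓; |KQ| = 28.60 ✓; ∠(KQ, QR) = 85.10° ✗; |QR| = 19.70 ✓.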